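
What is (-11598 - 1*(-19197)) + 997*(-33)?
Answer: -25302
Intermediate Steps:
(-11598 - 1*(-19197)) + 997*(-33) = (-11598 + 19197) - 32901 = 7599 - 32901 = -25302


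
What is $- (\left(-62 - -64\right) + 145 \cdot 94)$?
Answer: $-13632$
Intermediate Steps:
$- (\left(-62 - -64\right) + 145 \cdot 94) = - (\left(-62 + 64\right) + 13630) = - (2 + 13630) = \left(-1\right) 13632 = -13632$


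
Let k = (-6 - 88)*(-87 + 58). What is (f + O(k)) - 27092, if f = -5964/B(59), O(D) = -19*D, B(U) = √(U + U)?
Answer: -78886 - 2982*√118/59 ≈ -79435.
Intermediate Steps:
B(U) = √2*√U (B(U) = √(2*U) = √2*√U)
k = 2726 (k = -94*(-29) = 2726)
f = -2982*√118/59 (f = -5964*√118/118 = -2982*√118/59 ≈ -549.03)
(f + O(k)) - 27092 = (-2982*√118/59 - 19*2726) - 27092 = (-2982*√118/59 - 51794) - 27092 = (-51794 - 2982*√118/59) - 27092 = -78886 - 2982*√118/59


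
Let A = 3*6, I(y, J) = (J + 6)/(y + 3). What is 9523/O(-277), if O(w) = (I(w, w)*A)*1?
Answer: 1304651/2439 ≈ 534.91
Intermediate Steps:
I(y, J) = (6 + J)/(3 + y)
A = 18
O(w) = 18*(6 + w)/(3 + w) (O(w) = (((6 + w)/(3 + w))*18)*1 = (18*(6 + w)/(3 + w))*1 = 18*(6 + w)/(3 + w))
9523/O(-277) = 9523/((18*(6 - 277)/(3 - 277))) = 9523/((18*(-271)/(-274))) = 9523/((18*(-1/274)*(-271))) = 9523/(2439/137) = 9523*(137/2439) = 1304651/2439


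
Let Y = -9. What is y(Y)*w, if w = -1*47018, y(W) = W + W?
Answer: 846324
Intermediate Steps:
y(W) = 2*W
w = -47018
y(Y)*w = (2*(-9))*(-47018) = -18*(-47018) = 846324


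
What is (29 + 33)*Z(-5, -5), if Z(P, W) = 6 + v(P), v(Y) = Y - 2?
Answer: -62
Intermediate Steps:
v(Y) = -2 + Y
Z(P, W) = 4 + P (Z(P, W) = 6 + (-2 + P) = 4 + P)
(29 + 33)*Z(-5, -5) = (29 + 33)*(4 - 5) = 62*(-1) = -62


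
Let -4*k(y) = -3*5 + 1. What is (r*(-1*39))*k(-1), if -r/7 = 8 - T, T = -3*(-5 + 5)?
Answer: 7644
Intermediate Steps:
k(y) = 7/2 (k(y) = -(-3*5 + 1)/4 = -(-15 + 1)/4 = -1/4*(-14) = 7/2)
T = 0 (T = -3*0 = 0)
r = -56 (r = -7*(8 - 1*0) = -7*(8 + 0) = -7*8 = -56)
(r*(-1*39))*k(-1) = -(-56)*39*(7/2) = -56*(-39)*(7/2) = 2184*(7/2) = 7644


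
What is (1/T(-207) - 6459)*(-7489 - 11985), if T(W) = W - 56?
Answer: 33080834332/263 ≈ 1.2578e+8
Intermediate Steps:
T(W) = -56 + W
(1/T(-207) - 6459)*(-7489 - 11985) = (1/(-56 - 207) - 6459)*(-7489 - 11985) = (1/(-263) - 6459)*(-19474) = (-1/263 - 6459)*(-19474) = -1698718/263*(-19474) = 33080834332/263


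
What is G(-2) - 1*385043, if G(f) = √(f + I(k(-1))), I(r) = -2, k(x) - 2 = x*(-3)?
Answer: -385043 + 2*I ≈ -3.8504e+5 + 2.0*I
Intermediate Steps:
k(x) = 2 - 3*x (k(x) = 2 + x*(-3) = 2 - 3*x)
G(f) = √(-2 + f) (G(f) = √(f - 2) = √(-2 + f))
G(-2) - 1*385043 = √(-2 - 2) - 1*385043 = √(-4) - 385043 = 2*I - 385043 = -385043 + 2*I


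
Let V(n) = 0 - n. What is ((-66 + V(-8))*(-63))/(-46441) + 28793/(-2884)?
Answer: -1347713849/133935844 ≈ -10.062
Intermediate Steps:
V(n) = -n
((-66 + V(-8))*(-63))/(-46441) + 28793/(-2884) = ((-66 - 1*(-8))*(-63))/(-46441) + 28793/(-2884) = ((-66 + 8)*(-63))*(-1/46441) + 28793*(-1/2884) = -58*(-63)*(-1/46441) - 28793/2884 = 3654*(-1/46441) - 28793/2884 = -3654/46441 - 28793/2884 = -1347713849/133935844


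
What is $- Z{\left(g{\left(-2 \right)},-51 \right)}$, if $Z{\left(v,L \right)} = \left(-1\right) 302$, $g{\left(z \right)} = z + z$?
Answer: $302$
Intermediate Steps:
$g{\left(z \right)} = 2 z$
$Z{\left(v,L \right)} = -302$
$- Z{\left(g{\left(-2 \right)},-51 \right)} = \left(-1\right) \left(-302\right) = 302$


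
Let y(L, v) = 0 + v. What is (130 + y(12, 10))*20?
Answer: 2800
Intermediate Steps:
y(L, v) = v
(130 + y(12, 10))*20 = (130 + 10)*20 = 140*20 = 2800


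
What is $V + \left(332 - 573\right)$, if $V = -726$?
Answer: $-967$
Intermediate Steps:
$V + \left(332 - 573\right) = -726 + \left(332 - 573\right) = -726 - 241 = -967$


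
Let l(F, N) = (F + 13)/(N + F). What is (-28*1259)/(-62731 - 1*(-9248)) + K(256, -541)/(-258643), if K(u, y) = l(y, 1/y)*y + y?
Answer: 1342657640898271/2024335575291029 ≈ 0.66326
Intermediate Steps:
l(F, N) = (13 + F)/(F + N)
K(u, y) = y + y*(13 + y)/(y + 1/y) (K(u, y) = ((13 + y)/(y + 1/y))*y + y = y*(13 + y)/(y + 1/y) + y = y + y*(13 + y)/(y + 1/y))
(-28*1259)/(-62731 - 1*(-9248)) + K(256, -541)/(-258643) = (-28*1259)/(-62731 - 1*(-9248)) - 541*(1 + (-541)² - 541*(13 - 541))/(1 + (-541)²)/(-258643) = -35252/(-62731 + 9248) - 541*(1 + 292681 - 541*(-528))/(1 + 292681)*(-1/258643) = -35252/(-53483) - 541*(1 + 292681 + 285648)/292682*(-1/258643) = -35252*(-1/53483) - 541*1/292682*578330*(-1/258643) = 35252/53483 - 156438265/146341*(-1/258643) = 35252/53483 + 156438265/37850075263 = 1342657640898271/2024335575291029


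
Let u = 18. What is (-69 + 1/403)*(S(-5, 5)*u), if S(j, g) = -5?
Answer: 2502540/403 ≈ 6209.8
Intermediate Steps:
(-69 + 1/403)*(S(-5, 5)*u) = (-69 + 1/403)*(-5*18) = (-69 + 1/403)*(-90) = -27806/403*(-90) = 2502540/403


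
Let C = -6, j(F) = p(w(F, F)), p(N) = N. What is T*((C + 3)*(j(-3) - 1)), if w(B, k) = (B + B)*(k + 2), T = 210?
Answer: -3150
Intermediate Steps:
w(B, k) = 2*B*(2 + k) (w(B, k) = (2*B)*(2 + k) = 2*B*(2 + k))
j(F) = 2*F*(2 + F)
T*((C + 3)*(j(-3) - 1)) = 210*((-6 + 3)*(2*(-3)*(2 - 3) - 1)) = 210*(-3*(2*(-3)*(-1) - 1)) = 210*(-3*(6 - 1)) = 210*(-3*5) = 210*(-15) = -3150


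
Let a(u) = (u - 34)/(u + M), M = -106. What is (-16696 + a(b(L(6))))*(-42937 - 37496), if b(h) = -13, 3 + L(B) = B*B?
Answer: 159802434441/119 ≈ 1.3429e+9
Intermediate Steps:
L(B) = -3 + B**2 (L(B) = -3 + B*B = -3 + B**2)
a(u) = (-34 + u)/(-106 + u) (a(u) = (u - 34)/(u - 106) = (-34 + u)/(-106 + u))
(-16696 + a(b(L(6))))*(-42937 - 37496) = (-16696 + (-34 - 13)/(-106 - 13))*(-42937 - 37496) = (-16696 - 47/(-119))*(-80433) = (-16696 - 1/119*(-47))*(-80433) = (-16696 + 47/119)*(-80433) = -1986777/119*(-80433) = 159802434441/119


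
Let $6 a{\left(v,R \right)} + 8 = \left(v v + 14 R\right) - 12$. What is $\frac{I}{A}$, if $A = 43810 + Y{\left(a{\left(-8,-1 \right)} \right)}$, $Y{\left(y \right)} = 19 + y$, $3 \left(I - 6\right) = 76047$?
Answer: $\frac{25355}{43834} \approx 0.57843$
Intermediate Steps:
$a{\left(v,R \right)} = - \frac{10}{3} + \frac{v^{2}}{6} + \frac{7 R}{3}$ ($a{\left(v,R \right)} = - \frac{4}{3} + \frac{\left(v v + 14 R\right) - 12}{6} = - \frac{4}{3} + \frac{\left(v^{2} + 14 R\right) - 12}{6} = - \frac{4}{3} + \frac{-12 + v^{2} + 14 R}{6} = - \frac{4}{3} + \left(-2 + \frac{v^{2}}{6} + \frac{7 R}{3}\right) = - \frac{10}{3} + \frac{v^{2}}{6} + \frac{7 R}{3}$)
$I = 25355$ ($I = 6 + \frac{1}{3} \cdot 76047 = 6 + 25349 = 25355$)
$A = 43834$ ($A = 43810 + \left(19 + \left(- \frac{10}{3} + \frac{\left(-8\right)^{2}}{6} + \frac{7}{3} \left(-1\right)\right)\right) = 43810 + \left(19 - -5\right) = 43810 + \left(19 + 5\right) = 43810 + 24 = 43834$)
$\frac{I}{A} = \frac{25355}{43834}$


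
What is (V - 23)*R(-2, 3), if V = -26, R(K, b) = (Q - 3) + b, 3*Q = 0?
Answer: 0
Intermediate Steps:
Q = 0 (Q = (1/3)*0 = 0)
R(K, b) = -3 + b (R(K, b) = (0 - 3) + b = -3 + b)
(V - 23)*R(-2, 3) = (-26 - 23)*(-3 + 3) = -49*0 = 0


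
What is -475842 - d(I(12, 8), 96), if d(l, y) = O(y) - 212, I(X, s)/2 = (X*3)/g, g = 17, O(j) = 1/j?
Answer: -45660481/96 ≈ -4.7563e+5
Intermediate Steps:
I(X, s) = 6*X/17 (I(X, s) = 2*((X*3)/17) = 2*((3*X)*(1/17)) = 2*(3*X/17) = 6*X/17)
d(l, y) = -212 + 1/y (d(l, y) = 1/y - 212 = -212 + 1/y)
-475842 - d(I(12, 8), 96) = -475842 - (-212 + 1/96) = -475842 - 1*(-20351/96) = -475842 + 20351/96 = -45660481/96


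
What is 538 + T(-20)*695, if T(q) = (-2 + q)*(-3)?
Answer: 46408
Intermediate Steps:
T(q) = 6 - 3*q
538 + T(-20)*695 = 538 + (6 - 3*(-20))*695 = 538 + (6 + 60)*695 = 538 + 66*695 = 538 + 45870 = 46408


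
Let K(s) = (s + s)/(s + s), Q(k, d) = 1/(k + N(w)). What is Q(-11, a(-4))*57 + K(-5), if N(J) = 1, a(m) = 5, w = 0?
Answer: -47/10 ≈ -4.7000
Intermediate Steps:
Q(k, d) = 1/(1 + k) (Q(k, d) = 1/(k + 1) = 1/(1 + k))
K(s) = 1 (K(s) = (2*s)/((2*s)) = (2*s)*(1/(2*s)) = 1)
Q(-11, a(-4))*57 + K(-5) = 57/(1 - 11) + 1 = 57/(-10) + 1 = -1/10*57 + 1 = -57/10 + 1 = -47/10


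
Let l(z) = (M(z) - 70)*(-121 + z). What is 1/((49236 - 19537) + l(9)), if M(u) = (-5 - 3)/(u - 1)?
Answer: 1/37651 ≈ 2.6560e-5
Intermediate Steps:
M(u) = -8/(-1 + u)
l(z) = (-121 + z)*(-70 - 8/(-1 + z)) (l(z) = (-8/(-1 + z) - 70)*(-121 + z) = (-70 - 8/(-1 + z))*(-121 + z) = (-121 + z)*(-70 - 8/(-1 + z)))
1/((49236 - 19537) + l(9)) = 1/((49236 - 19537) + 2*(-3751 - 35*9**2 + 4266*9)/(-1 + 9)) = 1/(29699 + 2*(-3751 - 35*81 + 38394)/8) = 1/(29699 + 2*(1/8)*(-3751 - 2835 + 38394)) = 1/(29699 + 2*(1/8)*31808) = 1/(29699 + 7952) = 1/37651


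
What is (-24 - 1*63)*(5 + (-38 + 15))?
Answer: 1566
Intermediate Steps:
(-24 - 1*63)*(5 + (-38 + 15)) = (-24 - 63)*(5 - 23) = -87*(-18) = 1566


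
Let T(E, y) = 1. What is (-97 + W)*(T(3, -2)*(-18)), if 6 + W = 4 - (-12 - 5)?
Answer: 1476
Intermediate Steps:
W = 15 (W = -6 + (4 - (-12 - 5)) = -6 + (4 - 1*(-17)) = -6 + (4 + 17) = -6 + 21 = 15)
(-97 + W)*(T(3, -2)*(-18)) = (-97 + 15)*(1*(-18)) = -82*(-18) = 1476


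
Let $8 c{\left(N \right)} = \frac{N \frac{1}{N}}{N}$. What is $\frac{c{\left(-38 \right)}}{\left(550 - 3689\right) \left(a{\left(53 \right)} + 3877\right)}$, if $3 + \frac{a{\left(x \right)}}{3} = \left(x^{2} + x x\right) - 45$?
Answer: $\frac{1}{19645268272} \approx 5.0903 \cdot 10^{-11}$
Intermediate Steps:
$a{\left(x \right)} = -144 + 6 x^{2}$ ($a{\left(x \right)} = -9 + 3 \left(\left(x^{2} + x x\right) - 45\right) = -9 + 3 \left(\left(x^{2} + x^{2}\right) - 45\right) = -9 + 3 \left(2 x^{2} - 45\right) = -9 + 3 \left(-45 + 2 x^{2}\right) = -9 + \left(-135 + 6 x^{2}\right) = -144 + 6 x^{2}$)
$c{\left(N \right)} = \frac{1}{8 N}$ ($c{\left(N \right)} = \frac{\frac{N}{N} \frac{1}{N}}{8} = \frac{1 \frac{1}{N}}{8} = \frac{1}{8 N}$)
$\frac{c{\left(-38 \right)}}{\left(550 - 3689\right) \left(a{\left(53 \right)} + 3877\right)} = \frac{\frac{1}{8} \frac{1}{-38}}{\left(550 - 3689\right) \left(\left(-144 + 6 \cdot 53^{2}\right) + 3877\right)} = \frac{\frac{1}{8} \left(- \frac{1}{38}\right)}{\left(-3139\right) \left(\left(-144 + 6 \cdot 2809\right) + 3877\right)} = - \frac{1}{304 \left(- 3139 \left(\left(-144 + 16854\right) + 3877\right)\right)} = - \frac{1}{304 \left(- 3139 \left(16710 + 3877\right)\right)} = - \frac{1}{304 \left(\left(-3139\right) 20587\right)} = - \frac{1}{304 \left(-64622593\right)} = \left(- \frac{1}{304}\right) \left(- \frac{1}{64622593}\right) = \frac{1}{19645268272}$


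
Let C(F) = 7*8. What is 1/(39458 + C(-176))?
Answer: 1/39514 ≈ 2.5307e-5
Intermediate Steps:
C(F) = 56
1/(39458 + C(-176)) = 1/(39458 + 56) = 1/39514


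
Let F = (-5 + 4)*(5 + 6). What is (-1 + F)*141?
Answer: -1692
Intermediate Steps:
F = -11 (F = -1*11 = -11)
(-1 + F)*141 = (-1 - 11)*141 = -12*141 = -1692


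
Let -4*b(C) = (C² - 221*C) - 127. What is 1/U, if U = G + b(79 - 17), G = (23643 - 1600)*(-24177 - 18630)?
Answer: -4/3774368819 ≈ -1.0598e-9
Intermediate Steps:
b(C) = 127/4 - C²/4 + 221*C/4 (b(C) = -((C² - 221*C) - 127)/4 = -(-127 + C² - 221*C)/4 = 127/4 - C²/4 + 221*C/4)
G = -943594701 (G = 22043*(-42807) = -943594701)
U = -3774368819/4 (U = -943594701 + (127/4 - (79 - 17)²/4 + 221*(79 - 17)/4) = -943594701 + (127/4 - ¼*62² + (221/4)*62) = -943594701 + (127/4 - ¼*3844 + 6851/2) = -943594701 + (127/4 - 961 + 6851/2) = -943594701 + 9985/4 = -3774368819/4 ≈ -9.4359e+8)
1/U = 1/(-3774368819/4) = -4/3774368819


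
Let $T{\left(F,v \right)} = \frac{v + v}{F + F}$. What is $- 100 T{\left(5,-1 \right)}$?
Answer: $20$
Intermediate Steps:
$T{\left(F,v \right)} = \frac{v}{F}$ ($T{\left(F,v \right)} = \frac{2 v}{2 F} = 2 v \frac{1}{2 F} = \frac{v}{F}$)
$- 100 T{\left(5,-1 \right)} = - 100 \left(- \frac{1}{5}\right) = - 100 \left(\left(-1\right) \frac{1}{5}\right) = \left(-100\right) \left(- \frac{1}{5}\right) = 20$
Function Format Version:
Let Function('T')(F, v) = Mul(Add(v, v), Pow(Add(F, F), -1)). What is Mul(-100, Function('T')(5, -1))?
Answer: 20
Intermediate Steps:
Function('T')(F, v) = Mul(v, Pow(F, -1)) (Function('T')(F, v) = Mul(Mul(2, v), Pow(Mul(2, F), -1)) = Mul(Mul(2, v), Mul(Rational(1, 2), Pow(F, -1))) = Mul(v, Pow(F, -1)))
Mul(-100, Function('T')(5, -1)) = Mul(-100, Mul(-1, Pow(5, -1))) = Mul(-100, Mul(-1, Rational(1, 5))) = Mul(-100, Rational(-1, 5)) = 20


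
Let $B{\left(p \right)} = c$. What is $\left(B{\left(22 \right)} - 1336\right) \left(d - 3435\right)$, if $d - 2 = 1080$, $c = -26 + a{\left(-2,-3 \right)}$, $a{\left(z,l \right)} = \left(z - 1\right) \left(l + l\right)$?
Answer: $3162432$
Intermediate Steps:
$a{\left(z,l \right)} = 2 l \left(-1 + z\right)$ ($a{\left(z,l \right)} = \left(-1 + z\right) 2 l = 2 l \left(-1 + z\right)$)
$c = -8$ ($c = -26 + 2 \left(-3\right) \left(-1 - 2\right) = -26 + 2 \left(-3\right) \left(-3\right) = -26 + 18 = -8$)
$B{\left(p \right)} = -8$
$d = 1082$ ($d = 2 + 1080 = 1082$)
$\left(B{\left(22 \right)} - 1336\right) \left(d - 3435\right) = \left(-8 - 1336\right) \left(1082 - 3435\right) = \left(-1344\right) \left(-2353\right) = 3162432$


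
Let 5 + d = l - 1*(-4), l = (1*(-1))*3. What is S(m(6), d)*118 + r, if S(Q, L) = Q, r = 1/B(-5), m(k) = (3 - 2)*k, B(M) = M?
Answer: 3539/5 ≈ 707.80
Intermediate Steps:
m(k) = k (m(k) = 1*k = k)
l = -3 (l = -1*3 = -3)
d = -4 (d = -5 + (-3 - 1*(-4)) = -5 + (-3 + 4) = -5 + 1 = -4)
r = -1/5 (r = 1/(-5) = -1/5 ≈ -0.20000)
S(m(6), d)*118 + r = 6*118 - 1/5 = 708 - 1/5 = 3539/5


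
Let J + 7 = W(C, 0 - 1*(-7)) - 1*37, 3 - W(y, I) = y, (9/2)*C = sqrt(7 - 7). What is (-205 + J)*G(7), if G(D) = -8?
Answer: 1968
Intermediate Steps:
C = 0 (C = 2*sqrt(7 - 7)/9 = 2*sqrt(0)/9 = (2/9)*0 = 0)
W(y, I) = 3 - y
J = -41 (J = -7 + ((3 - 1*0) - 1*37) = -7 + ((3 + 0) - 37) = -7 + (3 - 37) = -7 - 34 = -41)
(-205 + J)*G(7) = (-205 - 41)*(-8) = -246*(-8) = 1968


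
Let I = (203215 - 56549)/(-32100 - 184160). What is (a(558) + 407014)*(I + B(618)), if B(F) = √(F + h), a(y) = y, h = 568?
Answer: -1358567158/4915 + 407572*√1186 ≈ 1.3760e+7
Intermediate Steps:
I = -73333/108130 (I = 146666/(-216260) = 146666*(-1/216260) = -73333/108130 ≈ -0.67819)
B(F) = √(568 + F) (B(F) = √(F + 568) = √(568 + F))
(a(558) + 407014)*(I + B(618)) = (558 + 407014)*(-73333/108130 + √(568 + 618)) = 407572*(-73333/108130 + √1186) = -1358567158/4915 + 407572*√1186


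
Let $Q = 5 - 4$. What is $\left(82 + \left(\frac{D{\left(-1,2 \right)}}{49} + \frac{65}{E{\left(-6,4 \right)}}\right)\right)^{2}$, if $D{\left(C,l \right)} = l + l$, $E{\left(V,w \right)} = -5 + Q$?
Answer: $\frac{166487409}{38416} \approx 4333.8$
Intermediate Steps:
$Q = 1$
$E{\left(V,w \right)} = -4$ ($E{\left(V,w \right)} = -5 + 1 = -4$)
$D{\left(C,l \right)} = 2 l$
$\left(82 + \left(\frac{D{\left(-1,2 \right)}}{49} + \frac{65}{E{\left(-6,4 \right)}}\right)\right)^{2} = \left(82 + \left(\frac{2 \cdot 2}{49} + \frac{65}{-4}\right)\right)^{2} = \left(82 + \left(4 \cdot \frac{1}{49} + 65 \left(- \frac{1}{4}\right)\right)\right)^{2} = \left(82 + \left(\frac{4}{49} - \frac{65}{4}\right)\right)^{2} = \left(82 - \frac{3169}{196}\right)^{2} = \left(\frac{12903}{196}\right)^{2} = \frac{166487409}{38416}$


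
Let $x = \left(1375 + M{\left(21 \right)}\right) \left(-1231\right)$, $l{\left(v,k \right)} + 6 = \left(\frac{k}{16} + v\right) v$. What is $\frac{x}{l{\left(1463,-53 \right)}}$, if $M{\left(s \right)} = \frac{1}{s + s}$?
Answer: $- \frac{568731848}{717533649} \approx -0.79262$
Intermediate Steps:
$l{\left(v,k \right)} = -6 + v \left(v + \frac{k}{16}\right)$ ($l{\left(v,k \right)} = -6 + \left(\frac{k}{16} + v\right) v = -6 + \left(v + \frac{k}{16}\right) v = -6 + v \left(v + \frac{k}{16}\right)$)
$M{\left(s \right)} = \frac{1}{2 s}$
$x = - \frac{71091481}{42}$ ($x = \left(1375 + \frac{1}{2 \cdot 21}\right) \left(-1231\right) = \left(1375 + \frac{1}{2} \cdot \frac{1}{21}\right) \left(-1231\right) = \left(1375 + \frac{1}{42}\right) \left(-1231\right) = \frac{57751}{42} \left(-1231\right) = - \frac{71091481}{42} \approx -1.6927 \cdot 10^{6}$)
$\frac{x}{l{\left(1463,-53 \right)}} = - \frac{71091481}{42 \left(-6 + 1463^{2} + \frac{1}{16} \left(-53\right) 1463\right)} = - \frac{71091481}{42 \left(-6 + 2140369 - \frac{77539}{16}\right)} = - \frac{71091481}{42 \cdot \frac{34168269}{16}} = \left(- \frac{71091481}{42}\right) \frac{16}{34168269} = - \frac{568731848}{717533649}$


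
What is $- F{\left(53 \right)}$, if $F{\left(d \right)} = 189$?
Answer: $-189$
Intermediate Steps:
$- F{\left(53 \right)} = \left(-1\right) 189 = -189$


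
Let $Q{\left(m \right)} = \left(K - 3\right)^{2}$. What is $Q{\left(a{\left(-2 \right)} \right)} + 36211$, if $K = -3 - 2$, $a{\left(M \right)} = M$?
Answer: $36275$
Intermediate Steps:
$K = -5$
$Q{\left(m \right)} = 64$ ($Q{\left(m \right)} = \left(-5 - 3\right)^{2} = \left(-8\right)^{2} = 64$)
$Q{\left(a{\left(-2 \right)} \right)} + 36211 = 64 + 36211 = 36275$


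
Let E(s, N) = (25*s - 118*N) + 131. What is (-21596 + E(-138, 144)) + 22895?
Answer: -19012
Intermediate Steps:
E(s, N) = 131 - 118*N + 25*s (E(s, N) = (-118*N + 25*s) + 131 = 131 - 118*N + 25*s)
(-21596 + E(-138, 144)) + 22895 = (-21596 + (131 - 118*144 + 25*(-138))) + 22895 = (-21596 + (131 - 16992 - 3450)) + 22895 = (-21596 - 20311) + 22895 = -41907 + 22895 = -19012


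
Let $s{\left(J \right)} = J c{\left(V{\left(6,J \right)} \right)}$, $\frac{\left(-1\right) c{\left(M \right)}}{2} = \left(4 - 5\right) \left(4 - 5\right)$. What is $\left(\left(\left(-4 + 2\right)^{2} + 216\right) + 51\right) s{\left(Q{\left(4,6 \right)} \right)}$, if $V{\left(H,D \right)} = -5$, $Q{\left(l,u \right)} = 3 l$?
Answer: $-6504$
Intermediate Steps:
$c{\left(M \right)} = -2$ ($c{\left(M \right)} = - 2 \left(4 - 5\right) \left(4 - 5\right) = - 2 \left(\left(-1\right) \left(-1\right)\right) = \left(-2\right) 1 = -2$)
$s{\left(J \right)} = - 2 J$ ($s{\left(J \right)} = J \left(-2\right) = - 2 J$)
$\left(\left(\left(-4 + 2\right)^{2} + 216\right) + 51\right) s{\left(Q{\left(4,6 \right)} \right)} = \left(\left(\left(-4 + 2\right)^{2} + 216\right) + 51\right) \left(- 2 \cdot 3 \cdot 4\right) = \left(\left(\left(-2\right)^{2} + 216\right) + 51\right) \left(\left(-2\right) 12\right) = \left(\left(4 + 216\right) + 51\right) \left(-24\right) = \left(220 + 51\right) \left(-24\right) = 271 \left(-24\right) = -6504$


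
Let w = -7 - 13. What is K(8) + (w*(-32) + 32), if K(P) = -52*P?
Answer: 256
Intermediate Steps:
w = -20
K(8) + (w*(-32) + 32) = -52*8 + (-20*(-32) + 32) = -416 + (640 + 32) = -416 + 672 = 256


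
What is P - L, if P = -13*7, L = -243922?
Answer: 243831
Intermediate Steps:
P = -91
P - L = -91 - 1*(-243922) = -91 + 243922 = 243831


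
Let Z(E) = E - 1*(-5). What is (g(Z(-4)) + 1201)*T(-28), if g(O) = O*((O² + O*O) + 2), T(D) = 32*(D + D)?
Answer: -2159360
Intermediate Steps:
Z(E) = 5 + E (Z(E) = E + 5 = 5 + E)
T(D) = 64*D (T(D) = 32*(2*D) = 64*D)
g(O) = O*(2 + 2*O²) (g(O) = O*((O² + O²) + 2) = O*(2*O² + 2) = O*(2 + 2*O²))
(g(Z(-4)) + 1201)*T(-28) = (2*(5 - 4)*(1 + (5 - 4)²) + 1201)*(64*(-28)) = (2*1*(1 + 1²) + 1201)*(-1792) = (2*1*(1 + 1) + 1201)*(-1792) = (2*1*2 + 1201)*(-1792) = (4 + 1201)*(-1792) = 1205*(-1792) = -2159360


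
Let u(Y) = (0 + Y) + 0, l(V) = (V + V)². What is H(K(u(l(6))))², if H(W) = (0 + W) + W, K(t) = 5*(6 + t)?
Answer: 2250000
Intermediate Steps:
l(V) = 4*V² (l(V) = (2*V)² = 4*V²)
u(Y) = Y (u(Y) = Y + 0 = Y)
K(t) = 30 + 5*t
H(W) = 2*W (H(W) = W + W = 2*W)
H(K(u(l(6))))² = (2*(30 + 5*(4*6²)))² = (2*(30 + 5*(4*36)))² = (2*(30 + 5*144))² = (2*(30 + 720))² = (2*750)² = 1500² = 2250000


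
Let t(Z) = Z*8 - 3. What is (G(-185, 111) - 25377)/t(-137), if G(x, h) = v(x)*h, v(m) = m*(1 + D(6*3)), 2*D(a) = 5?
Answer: 194499/2198 ≈ 88.489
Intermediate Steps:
D(a) = 5/2 (D(a) = (1/2)*5 = 5/2)
v(m) = 7*m/2 (v(m) = m*(1 + 5/2) = m*(7/2) = 7*m/2)
t(Z) = -3 + 8*Z (t(Z) = 8*Z - 3 = -3 + 8*Z)
G(x, h) = 7*h*x/2 (G(x, h) = (7*x/2)*h = 7*h*x/2)
(G(-185, 111) - 25377)/t(-137) = ((7/2)*111*(-185) - 25377)/(-3 + 8*(-137)) = (-143745/2 - 25377)/(-3 - 1096) = -194499/2/(-1099) = -194499/2*(-1/1099) = 194499/2198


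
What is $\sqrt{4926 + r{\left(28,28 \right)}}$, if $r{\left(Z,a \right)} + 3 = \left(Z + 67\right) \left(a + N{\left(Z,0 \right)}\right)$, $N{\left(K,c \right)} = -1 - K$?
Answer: $2 \sqrt{1207} \approx 69.484$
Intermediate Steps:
$r{\left(Z,a \right)} = -3 + \left(67 + Z\right) \left(-1 + a - Z\right)$ ($r{\left(Z,a \right)} = -3 + \left(Z + 67\right) \left(a - \left(1 + Z\right)\right) = -3 + \left(67 + Z\right) \left(-1 + a - Z\right)$)
$\sqrt{4926 + r{\left(28,28 \right)}} = \sqrt{4926 - 98} = \sqrt{4828} = 2 \sqrt{1207}$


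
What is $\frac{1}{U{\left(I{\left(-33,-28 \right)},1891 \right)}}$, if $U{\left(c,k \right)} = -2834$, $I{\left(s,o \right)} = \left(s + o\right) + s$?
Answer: $- \frac{1}{2834} \approx -0.00035286$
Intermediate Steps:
$I{\left(s,o \right)} = o + 2 s$ ($I{\left(s,o \right)} = \left(o + s\right) + s = o + 2 s$)
$\frac{1}{U{\left(I{\left(-33,-28 \right)},1891 \right)}} = \frac{1}{-2834} = - \frac{1}{2834}$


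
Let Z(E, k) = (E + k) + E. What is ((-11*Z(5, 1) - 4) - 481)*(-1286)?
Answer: 779316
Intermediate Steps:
Z(E, k) = k + 2*E
((-11*Z(5, 1) - 4) - 481)*(-1286) = ((-11*(1 + 2*5) - 4) - 481)*(-1286) = ((-11*(1 + 10) - 4) - 481)*(-1286) = ((-11*11 - 4) - 481)*(-1286) = ((-121 - 4) - 481)*(-1286) = (-125 - 481)*(-1286) = -606*(-1286) = 779316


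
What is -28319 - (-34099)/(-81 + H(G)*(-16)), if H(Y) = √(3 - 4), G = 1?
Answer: -195812642/6817 + 545584*I/6817 ≈ -28724.0 + 80.033*I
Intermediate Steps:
H(Y) = I (H(Y) = √(-1) = I)
-28319 - (-34099)/(-81 + H(G)*(-16)) = -28319 - (-34099)/(-81 + I*(-16)) = -28319 - (-34099)/(-81 - 16*I) = -28319 - (-34099)*(-81 + 16*I)/6817 = -28319 + 34099*(-81 + 16*I)/6817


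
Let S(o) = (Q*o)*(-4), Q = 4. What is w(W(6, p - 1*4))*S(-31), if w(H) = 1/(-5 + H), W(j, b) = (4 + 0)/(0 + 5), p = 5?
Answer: -2480/21 ≈ -118.10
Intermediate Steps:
W(j, b) = 4/5
S(o) = -16*o (S(o) = (4*o)*(-4) = -16*o)
w(W(6, p - 1*4))*S(-31) = (-16*(-31))/(-5 + 4/5) = 496/(-21/5) = -5/21*496 = -2480/21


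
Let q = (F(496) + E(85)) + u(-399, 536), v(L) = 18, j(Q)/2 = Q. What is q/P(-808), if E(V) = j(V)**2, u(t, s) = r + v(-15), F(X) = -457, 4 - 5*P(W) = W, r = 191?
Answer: 1235/7 ≈ 176.43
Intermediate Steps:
j(Q) = 2*Q
P(W) = 4/5 - W/5
u(t, s) = 209 (u(t, s) = 191 + 18 = 209)
E(V) = 4*V**2 (E(V) = (2*V)**2 = 4*V**2)
q = 28652 (q = (-457 + 4*85**2) + 209 = (-457 + 4*7225) + 209 = (-457 + 28900) + 209 = 28443 + 209 = 28652)
q/P(-808) = 28652/(4/5 - 1/5*(-808)) = 28652/(4/5 + 808/5) = 28652/(812/5) = 28652*(5/812) = 1235/7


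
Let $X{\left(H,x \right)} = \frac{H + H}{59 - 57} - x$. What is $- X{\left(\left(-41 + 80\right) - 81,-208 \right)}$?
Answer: $-166$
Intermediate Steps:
$X{\left(H,x \right)} = H - x$ ($X{\left(H,x \right)} = \frac{2 H}{2} - x = 2 H \frac{1}{2} - x = H - x$)
$- X{\left(\left(-41 + 80\right) - 81,-208 \right)} = - (\left(\left(-41 + 80\right) - 81\right) - -208) = - (\left(39 - 81\right) + 208) = - (-42 + 208) = \left(-1\right) 166 = -166$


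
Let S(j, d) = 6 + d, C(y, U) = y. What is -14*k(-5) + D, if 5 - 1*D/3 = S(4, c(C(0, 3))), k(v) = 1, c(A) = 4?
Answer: -29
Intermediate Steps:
D = -15 (D = 15 - 3*(6 + 4) = 15 - 3*10 = 15 - 30 = -15)
-14*k(-5) + D = -14*1 - 15 = -14 - 15 = -29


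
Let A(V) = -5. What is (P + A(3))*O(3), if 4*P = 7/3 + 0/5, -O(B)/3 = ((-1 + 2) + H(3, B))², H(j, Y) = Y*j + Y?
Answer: 8957/4 ≈ 2239.3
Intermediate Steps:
H(j, Y) = Y + Y*j
O(B) = -3*(1 + 4*B)² (O(B) = -3*((-1 + 2) + B*(1 + 3))² = -3*(1 + B*4)² = -3*(1 + 4*B)²)
P = 7/12 (P = (7/3 + 0/5)/4 = (7*(⅓) + 0*(⅕))/4 = (7/3 + 0)/4 = (¼)*(7/3) = 7/12 ≈ 0.58333)
(P + A(3))*O(3) = (7/12 - 5)*(-3*(1 + 4*3)²) = -(-53)*(1 + 12)²/4 = -(-53)*13²/4 = -(-53)*169/4 = -53/12*(-507) = 8957/4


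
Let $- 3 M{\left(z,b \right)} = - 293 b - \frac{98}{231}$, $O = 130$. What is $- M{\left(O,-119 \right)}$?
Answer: $\frac{1150597}{99} \approx 11622.0$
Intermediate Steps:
$M{\left(z,b \right)} = \frac{14}{99} + \frac{293 b}{3}$ ($M{\left(z,b \right)} = - \frac{- 293 b - \frac{98}{231}}{3} = - \frac{- 293 b - \frac{14}{33}}{3} = - \frac{- \frac{14}{33} - 293 b}{3} = \frac{14}{99} + \frac{293 b}{3}$)
$- M{\left(O,-119 \right)} = - (\frac{14}{99} + \frac{293}{3} \left(-119\right)) = - (\frac{14}{99} - \frac{34867}{3}) = \left(-1\right) \left(- \frac{1150597}{99}\right) = \frac{1150597}{99}$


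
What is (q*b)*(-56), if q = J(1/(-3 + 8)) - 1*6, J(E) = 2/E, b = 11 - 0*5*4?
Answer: -2464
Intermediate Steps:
b = 11 (b = 11 - 0*4 = 11 - 1*0 = 11 + 0 = 11)
q = 4 (q = 2/(1/(-3 + 8)) - 1*6 = 2/(1/5) - 6 = 2/(⅕) - 6 = 2*5 - 6 = 10 - 6 = 4)
(q*b)*(-56) = (4*11)*(-56) = 44*(-56) = -2464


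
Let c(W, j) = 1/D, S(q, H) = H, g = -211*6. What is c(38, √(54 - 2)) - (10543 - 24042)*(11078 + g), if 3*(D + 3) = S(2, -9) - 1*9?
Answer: 1192069691/9 ≈ 1.3245e+8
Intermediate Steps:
g = -1266
D = -9 (D = -3 + (-9 - 1*9)/3 = -3 + (-9 - 9)/3 = -3 + (⅓)*(-18) = -3 - 6 = -9)
c(W, j) = -⅑ (c(W, j) = 1/(-9) = -⅑)
c(38, √(54 - 2)) - (10543 - 24042)*(11078 + g) = -⅑ - (10543 - 24042)*(11078 - 1266) = -⅑ - (-13499)*9812 = -⅑ - 1*(-132452188) = -⅑ + 132452188 = 1192069691/9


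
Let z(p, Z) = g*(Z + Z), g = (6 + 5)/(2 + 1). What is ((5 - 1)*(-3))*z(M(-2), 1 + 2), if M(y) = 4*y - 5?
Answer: -264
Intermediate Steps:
g = 11/3 ≈ 3.6667
M(y) = -5 + 4*y
z(p, Z) = 22*Z/3 (z(p, Z) = 11*(Z + Z)/3 = 11*(2*Z)/3 = 22*Z/3)
((5 - 1)*(-3))*z(M(-2), 1 + 2) = ((5 - 1)*(-3))*(22*(1 + 2)/3) = (4*(-3))*((22/3)*3) = -12*22 = -264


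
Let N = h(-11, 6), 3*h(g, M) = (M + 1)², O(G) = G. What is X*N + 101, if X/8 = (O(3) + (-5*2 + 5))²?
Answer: 1871/3 ≈ 623.67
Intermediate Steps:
h(g, M) = (1 + M)²/3 (h(g, M) = (M + 1)²/3 = (1 + M)²/3)
N = 49/3 (N = (1 + 6)²/3 = (⅓)*7² = (⅓)*49 = 49/3 ≈ 16.333)
X = 32 (X = 8*(3 + (-5*2 + 5))² = 8*(3 + (-10 + 5))² = 8*(3 - 5)² = 8*(-2)² = 8*4 = 32)
X*N + 101 = 32*(49/3) + 101 = 1568/3 + 101 = 1871/3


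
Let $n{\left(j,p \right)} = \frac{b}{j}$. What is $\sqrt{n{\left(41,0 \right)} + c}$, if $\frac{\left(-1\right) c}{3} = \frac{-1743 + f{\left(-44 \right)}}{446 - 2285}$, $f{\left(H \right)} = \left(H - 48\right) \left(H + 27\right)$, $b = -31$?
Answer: $\frac{i \sqrt{662053486}}{25133} \approx 1.0238 i$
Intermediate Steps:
$n{\left(j,p \right)} = - \frac{31}{j}$
$f{\left(H \right)} = \left(-48 + H\right) \left(27 + H\right)$
$c = - \frac{179}{613}$ ($c = - 3 \frac{-1743 - \left(372 - 1936\right)}{446 - 2285} = - 3 \frac{-1743 + \left(-1296 + 1936 + 924\right)}{-1839} = - 3 \left(-1743 + 1564\right) \left(- \frac{1}{1839}\right) = - 3 \left(\left(-179\right) \left(- \frac{1}{1839}\right)\right) = \left(-3\right) \frac{179}{1839} = - \frac{179}{613} \approx -0.29201$)
$\sqrt{n{\left(41,0 \right)} + c} = \sqrt{- \frac{31}{41} - \frac{179}{613}} = \sqrt{- \frac{26342}{25133}} = \frac{i \sqrt{662053486}}{25133}$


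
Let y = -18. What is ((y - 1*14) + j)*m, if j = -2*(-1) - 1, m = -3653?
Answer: 113243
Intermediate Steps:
j = 1 (j = 2 - 1 = 1)
((y - 1*14) + j)*m = ((-18 - 1*14) + 1)*(-3653) = ((-18 - 14) + 1)*(-3653) = (-32 + 1)*(-3653) = -31*(-3653) = 113243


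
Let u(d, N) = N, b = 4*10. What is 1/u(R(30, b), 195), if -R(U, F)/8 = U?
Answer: 1/195 ≈ 0.0051282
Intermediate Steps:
b = 40
R(U, F) = -8*U
1/u(R(30, b), 195) = 1/195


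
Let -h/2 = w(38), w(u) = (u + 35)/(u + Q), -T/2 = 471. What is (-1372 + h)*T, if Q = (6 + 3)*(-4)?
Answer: 1361190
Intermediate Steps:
T = -942 (T = -2*471 = -942)
Q = -36 (Q = 9*(-4) = -36)
w(u) = (35 + u)/(-36 + u) (w(u) = (u + 35)/(u - 36) = (35 + u)/(-36 + u))
h = -73 (h = -2*(35 + 38)/(-36 + 38) = -2*73/2 = -73)
(-1372 + h)*T = (-1372 - 73)*(-942) = -1445*(-942) = 1361190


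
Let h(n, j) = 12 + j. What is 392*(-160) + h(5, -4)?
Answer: -62712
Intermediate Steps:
392*(-160) + h(5, -4) = 392*(-160) + (12 - 4) = -62720 + 8 = -62712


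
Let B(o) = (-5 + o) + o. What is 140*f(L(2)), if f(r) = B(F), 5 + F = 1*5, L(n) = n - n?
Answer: -700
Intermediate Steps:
L(n) = 0
F = 0 (F = -5 + 1*5 = -5 + 5 = 0)
B(o) = -5 + 2*o
f(r) = -5 (f(r) = -5 + 2*0 = -5 + 0 = -5)
140*f(L(2)) = 140*(-5) = -700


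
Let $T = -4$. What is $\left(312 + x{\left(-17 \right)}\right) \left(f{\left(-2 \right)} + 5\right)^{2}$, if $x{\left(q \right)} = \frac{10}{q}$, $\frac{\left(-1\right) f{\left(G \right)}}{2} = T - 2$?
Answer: $89998$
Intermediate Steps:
$f{\left(G \right)} = 12$ ($f{\left(G \right)} = - 2 \left(-4 - 2\right) = \left(-2\right) \left(-6\right) = 12$)
$\left(312 + x{\left(-17 \right)}\right) \left(f{\left(-2 \right)} + 5\right)^{2} = \left(312 + \frac{10}{-17}\right) \left(12 + 5\right)^{2} = \left(312 + 10 \left(- \frac{1}{17}\right)\right) 17^{2} = \left(312 - \frac{10}{17}\right) 289 = \frac{5294}{17} \cdot 289 = 89998$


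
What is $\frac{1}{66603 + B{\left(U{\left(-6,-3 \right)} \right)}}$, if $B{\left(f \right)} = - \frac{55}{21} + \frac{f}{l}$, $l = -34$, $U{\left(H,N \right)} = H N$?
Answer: $\frac{357}{23776147} \approx 1.5015 \cdot 10^{-5}$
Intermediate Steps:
$B{\left(f \right)} = - \frac{55}{21} - \frac{f}{34}$ ($B{\left(f \right)} = - \frac{55}{21} + \frac{f}{-34} = \left(-55\right) \frac{1}{21} + f \left(- \frac{1}{34}\right) = - \frac{55}{21} - \frac{f}{34}$)
$\frac{1}{66603 + B{\left(U{\left(-6,-3 \right)} \right)}} = \frac{1}{66603 - \left(\frac{55}{21} + \frac{\left(-6\right) \left(-3\right)}{34}\right)} = \frac{1}{66603 - \frac{1124}{357}} = \frac{1}{\frac{23776147}{357}} = \frac{357}{23776147}$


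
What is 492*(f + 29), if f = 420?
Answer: 220908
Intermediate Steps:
492*(f + 29) = 492*(420 + 29) = 492*449 = 220908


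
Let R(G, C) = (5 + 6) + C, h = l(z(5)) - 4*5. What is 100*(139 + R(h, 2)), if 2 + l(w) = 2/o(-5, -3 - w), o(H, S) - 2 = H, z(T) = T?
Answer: 15200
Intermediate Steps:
o(H, S) = 2 + H
l(w) = -8/3 (l(w) = -2 + 2/(2 - 5) = -2 + 2/(-3) = -2 + 2*(-⅓) = -2 - ⅔ = -8/3)
h = -68/3 (h = -8/3 - 4*5 = -8/3 - 20 = -68/3 ≈ -22.667)
R(G, C) = 11 + C
100*(139 + R(h, 2)) = 100*(139 + (11 + 2)) = 100*(139 + 13) = 100*152 = 15200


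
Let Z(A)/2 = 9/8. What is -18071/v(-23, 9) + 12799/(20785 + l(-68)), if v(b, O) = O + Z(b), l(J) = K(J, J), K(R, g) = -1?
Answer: -500591567/311760 ≈ -1605.7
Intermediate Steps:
Z(A) = 9/4 (Z(A) = 2*(9/8) = 9/4)
l(J) = -1
v(b, O) = 9/4 + O (v(b, O) = O + 9/4 = 9/4 + O)
-18071/v(-23, 9) + 12799/(20785 + l(-68)) = -18071/(9/4 + 9) + 12799/(20785 - 1) = -18071/45/4 + 12799/20784 = -18071*4/45 + 12799*(1/20784) = -72284/45 + 12799/20784 = -500591567/311760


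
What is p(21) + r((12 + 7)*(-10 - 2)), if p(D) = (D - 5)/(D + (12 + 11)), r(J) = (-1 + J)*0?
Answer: 4/11 ≈ 0.36364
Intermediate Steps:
r(J) = 0
p(D) = (-5 + D)/(23 + D) (p(D) = (-5 + D)/(D + 23) = (-5 + D)/(23 + D))
p(21) + r((12 + 7)*(-10 - 2)) = (-5 + 21)/(23 + 21) + 0 = 16/44 + 0 = (1/44)*16 + 0 = 4/11 + 0 = 4/11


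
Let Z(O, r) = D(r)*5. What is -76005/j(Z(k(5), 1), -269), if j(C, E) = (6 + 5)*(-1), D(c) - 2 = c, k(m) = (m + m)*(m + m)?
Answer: 76005/11 ≈ 6909.5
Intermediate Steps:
k(m) = 4*m**2 (k(m) = (2*m)*(2*m) = 4*m**2)
D(c) = 2 + c
Z(O, r) = 10 + 5*r (Z(O, r) = (2 + r)*5 = 10 + 5*r)
j(C, E) = -11 (j(C, E) = 11*(-1) = -11)
-76005/j(Z(k(5), 1), -269) = -76005/(-11) = -76005*(-1/11) = 76005/11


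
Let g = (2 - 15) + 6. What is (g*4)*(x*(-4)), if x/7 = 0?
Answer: 0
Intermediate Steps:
x = 0 (x = 7*0 = 0)
g = -7 (g = -13 + 6 = -7)
(g*4)*(x*(-4)) = (-7*4)*(0*(-4)) = -28*0 = 0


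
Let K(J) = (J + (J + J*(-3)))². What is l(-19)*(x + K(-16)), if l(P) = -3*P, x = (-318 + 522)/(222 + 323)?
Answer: 7964268/545 ≈ 14613.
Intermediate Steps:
x = 204/545 ≈ 0.37431
K(J) = J² (K(J) = (J + (J - 3*J))² = (J - 2*J)² = (-J)² = J²)
l(-19)*(x + K(-16)) = (-3*(-19))*(204/545 + (-16)²) = 57*(204/545 + 256) = 57*(139724/545) = 7964268/545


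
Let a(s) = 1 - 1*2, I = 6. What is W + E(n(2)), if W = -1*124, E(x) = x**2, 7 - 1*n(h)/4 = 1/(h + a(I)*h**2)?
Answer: 776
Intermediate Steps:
a(s) = -1 (a(s) = 1 - 2 = -1)
n(h) = 28 - 4/(h - h**2)
W = -124
W + E(n(2)) = -124 + (4*(-1 - 7*2**2 + 7*2)/(2*(1 - 1*2)))**2 = -124 + (4*(1/2)*(-1 - 7*4 + 14)/(1 - 2))**2 = -124 + (4*(1/2)*(-1 - 28 + 14)/(-1))**2 = -124 + (4*(1/2)*(-1)*(-15))**2 = -124 + 30**2 = -124 + 900 = 776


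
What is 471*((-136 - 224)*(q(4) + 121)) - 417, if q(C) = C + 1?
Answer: -21364977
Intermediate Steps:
q(C) = 1 + C
471*((-136 - 224)*(q(4) + 121)) - 417 = 471*((-136 - 224)*((1 + 4) + 121)) - 417 = 471*(-360*(5 + 121)) - 417 = 471*(-360*126) - 417 = 471*(-45360) - 417 = -21364560 - 417 = -21364977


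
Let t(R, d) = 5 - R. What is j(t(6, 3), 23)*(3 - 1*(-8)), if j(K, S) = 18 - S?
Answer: -55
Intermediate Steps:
j(t(6, 3), 23)*(3 - 1*(-8)) = (18 - 1*23)*(3 - 1*(-8)) = (18 - 23)*(3 + 8) = -5*11 = -55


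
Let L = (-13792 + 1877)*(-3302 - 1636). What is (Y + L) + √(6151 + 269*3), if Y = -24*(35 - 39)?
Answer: 58836366 + 7*√142 ≈ 5.8836e+7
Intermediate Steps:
Y = 96 (Y = -24*(-4) = 96)
L = 58836270 (L = -11915*(-4938) = 58836270)
(Y + L) + √(6151 + 269*3) = (96 + 58836270) + √(6151 + 269*3) = 58836366 + √(6151 + 807) = 58836366 + √6958 = 58836366 + 7*√142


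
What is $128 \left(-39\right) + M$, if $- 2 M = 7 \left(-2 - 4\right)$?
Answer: $-4971$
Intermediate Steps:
$M = 21$ ($M = - \frac{7 \left(-2 - 4\right)}{2} = - \frac{7 \left(-6\right)}{2} = \left(- \frac{1}{2}\right) \left(-42\right) = 21$)
$128 \left(-39\right) + M = 128 \left(-39\right) + 21 = -4992 + 21 = -4971$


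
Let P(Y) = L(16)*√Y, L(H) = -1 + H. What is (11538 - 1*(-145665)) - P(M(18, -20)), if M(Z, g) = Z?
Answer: 157203 - 45*√2 ≈ 1.5714e+5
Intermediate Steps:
P(Y) = 15*√Y (P(Y) = (-1 + 16)*√Y = 15*√Y)
(11538 - 1*(-145665)) - P(M(18, -20)) = (11538 - 1*(-145665)) - 15*√18 = (11538 + 145665) - 15*3*√2 = 157203 - 45*√2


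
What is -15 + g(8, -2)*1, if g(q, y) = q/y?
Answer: -19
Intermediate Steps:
-15 + g(8, -2)*1 = -15 + (8/(-2))*1 = -15 + (8*(-½))*1 = -15 - 4*1 = -15 - 4 = -19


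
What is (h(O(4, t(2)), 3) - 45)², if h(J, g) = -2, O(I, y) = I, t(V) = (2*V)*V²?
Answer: 2209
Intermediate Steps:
t(V) = 2*V³
(h(O(4, t(2)), 3) - 45)² = (-2 - 45)² = (-47)² = 2209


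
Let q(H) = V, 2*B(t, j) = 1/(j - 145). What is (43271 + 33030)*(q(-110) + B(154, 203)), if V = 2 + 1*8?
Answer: 88585461/116 ≈ 7.6367e+5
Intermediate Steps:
B(t, j) = 1/(2*(-145 + j)) (B(t, j) = 1/(2*(j - 145)) = 1/(2*(-145 + j)))
V = 10 (V = 2 + 8 = 10)
q(H) = 10
(43271 + 33030)*(q(-110) + B(154, 203)) = (43271 + 33030)*(10 + 1/(2*(-145 + 203))) = 76301*(10 + (½)/58) = 76301*(10 + (½)*(1/58)) = 76301*(10 + 1/116) = 76301*(1161/116) = 88585461/116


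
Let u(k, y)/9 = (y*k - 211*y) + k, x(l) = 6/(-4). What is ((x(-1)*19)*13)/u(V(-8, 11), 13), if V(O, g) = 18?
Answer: 247/14946 ≈ 0.016526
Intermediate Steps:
x(l) = -3/2 (x(l) = 6*(-¼) = -3/2)
u(k, y) = -1899*y + 9*k + 9*k*y (u(k, y) = 9*((y*k - 211*y) + k) = 9*((k*y - 211*y) + k) = 9*((-211*y + k*y) + k) = 9*(k - 211*y + k*y) = -1899*y + 9*k + 9*k*y)
((x(-1)*19)*13)/u(V(-8, 11), 13) = (-3/2*19*13)/(-1899*13 + 9*18 + 9*18*13) = (-57/2*13)/(-24687 + 162 + 2106) = -741/2/(-22419) = -741/2*(-1/22419) = 247/14946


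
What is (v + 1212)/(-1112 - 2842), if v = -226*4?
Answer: -154/1977 ≈ -0.077896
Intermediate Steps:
v = -904
(v + 1212)/(-1112 - 2842) = (-904 + 1212)/(-1112 - 2842) = 308/(-3954) = 308*(-1/3954) = -154/1977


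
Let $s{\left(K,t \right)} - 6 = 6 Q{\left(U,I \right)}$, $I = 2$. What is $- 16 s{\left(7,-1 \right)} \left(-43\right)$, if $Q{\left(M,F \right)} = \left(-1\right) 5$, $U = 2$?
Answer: $-16512$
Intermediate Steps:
$Q{\left(M,F \right)} = -5$
$s{\left(K,t \right)} = -24$ ($s{\left(K,t \right)} = 6 + 6 \left(-5\right) = 6 - 30 = -24$)
$- 16 s{\left(7,-1 \right)} \left(-43\right) = \left(-16\right) \left(-24\right) \left(-43\right) = 384 \left(-43\right) = -16512$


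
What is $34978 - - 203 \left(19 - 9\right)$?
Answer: $37008$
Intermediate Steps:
$34978 - - 203 \left(19 - 9\right) = 34978 - \left(-203\right) 10 = 34978 - -2030 = 34978 + 2030 = 37008$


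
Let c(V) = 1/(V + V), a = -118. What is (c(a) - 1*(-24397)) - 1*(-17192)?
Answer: 9815003/236 ≈ 41589.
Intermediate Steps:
c(V) = 1/(2*V)
(c(a) - 1*(-24397)) - 1*(-17192) = ((½)/(-118) - 1*(-24397)) - 1*(-17192) = ((½)*(-1/118) + 24397) + 17192 = (-1/236 + 24397) + 17192 = 5757691/236 + 17192 = 9815003/236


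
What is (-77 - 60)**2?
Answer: 18769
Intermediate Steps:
(-77 - 60)**2 = (-137)**2 = 18769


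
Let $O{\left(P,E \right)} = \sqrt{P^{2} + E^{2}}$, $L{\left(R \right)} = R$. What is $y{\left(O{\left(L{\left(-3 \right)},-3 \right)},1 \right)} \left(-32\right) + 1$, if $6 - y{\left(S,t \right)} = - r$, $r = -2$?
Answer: $-127$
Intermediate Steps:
$O{\left(P,E \right)} = \sqrt{E^{2} + P^{2}}$
$y{\left(S,t \right)} = 4$ ($y{\left(S,t \right)} = 6 - \left(-1\right) \left(-2\right) = 6 - 2 = 4$)
$y{\left(O{\left(L{\left(-3 \right)},-3 \right)},1 \right)} \left(-32\right) + 1 = 4 \left(-32\right) + 1 = -128 + 1 = -127$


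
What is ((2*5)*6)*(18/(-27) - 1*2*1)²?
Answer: 1280/3 ≈ 426.67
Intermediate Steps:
((2*5)*6)*(18/(-27) - 1*2*1)² = (10*6)*(18*(-1/27) - 2*1)² = 60*(-⅔ - 2)² = 60*(-8/3)² = 60*(64/9) = 1280/3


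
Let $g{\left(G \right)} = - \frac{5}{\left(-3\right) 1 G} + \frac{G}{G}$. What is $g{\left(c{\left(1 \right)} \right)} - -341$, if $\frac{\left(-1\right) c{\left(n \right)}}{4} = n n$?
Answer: $\frac{4099}{12} \approx 341.58$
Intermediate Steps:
$c{\left(n \right)} = - 4 n^{2}$ ($c{\left(n \right)} = - 4 n n = - 4 n^{2}$)
$g{\left(G \right)} = 1 + \frac{5}{3 G}$ ($g{\left(G \right)} = - \frac{5}{\left(-3\right) G} + 1 = - 5 \left(- \frac{1}{3 G}\right) + 1 = \frac{5}{3 G} + 1 = 1 + \frac{5}{3 G}$)
$g{\left(c{\left(1 \right)} \right)} - -341 = \frac{\frac{5}{3} - 4 \cdot 1^{2}}{\left(-4\right) 1^{2}} - -341 = \frac{\frac{5}{3} - 4}{\left(-4\right) 1} + 341 = \frac{\frac{5}{3} - 4}{-4} + 341 = \left(- \frac{1}{4}\right) \left(- \frac{7}{3}\right) + 341 = \frac{7}{12} + 341 = \frac{4099}{12}$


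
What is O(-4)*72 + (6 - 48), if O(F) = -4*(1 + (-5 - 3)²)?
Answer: -18762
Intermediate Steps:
O(F) = -260 (O(F) = -4*(1 + (-8)²) = -4*(1 + 64) = -4*65 = -260)
O(-4)*72 + (6 - 48) = -260*72 + (6 - 48) = -18720 - 42 = -18762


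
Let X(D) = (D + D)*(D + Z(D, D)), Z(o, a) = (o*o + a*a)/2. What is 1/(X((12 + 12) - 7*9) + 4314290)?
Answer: 1/4198694 ≈ 2.3817e-7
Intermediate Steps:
Z(o, a) = a²/2 + o²/2 (Z(o, a) = (o² + a²)*(½) = (a² + o²)*(½) = a²/2 + o²/2)
X(D) = 2*D*(D + D²) (X(D) = (D + D)*(D + (D²/2 + D²/2)) = (2*D)*(D + D²) = 2*D*(D + D²))
1/(X((12 + 12) - 7*9) + 4314290) = 1/(2*((12 + 12) - 7*9)²*(1 + ((12 + 12) - 7*9)) + 4314290) = 1/(2*(24 - 63)²*(1 + (24 - 63)) + 4314290) = 1/(2*(-39)²*(1 - 39) + 4314290) = 1/(2*1521*(-38) + 4314290) = 1/(-115596 + 4314290) = 1/4198694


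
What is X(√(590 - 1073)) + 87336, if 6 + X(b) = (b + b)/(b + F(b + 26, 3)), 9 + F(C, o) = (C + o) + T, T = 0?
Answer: 50913873/583 + 10*I*√483/583 ≈ 87331.0 + 0.37697*I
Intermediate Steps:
F(C, o) = -9 + C + o (F(C, o) = -9 + ((C + o) + 0) = -9 + (C + o) = -9 + C + o)
X(b) = -6 + 2*b/(20 + 2*b) (X(b) = -6 + (b + b)/(b + (-9 + (b + 26) + 3)) = -6 + (2*b)/(b + (-9 + (26 + b) + 3)) = -6 + (2*b)/(b + (20 + b)) = -6 + (2*b)/(20 + 2*b) = -6 + 2*b/(20 + 2*b))
X(√(590 - 1073)) + 87336 = 5*(-12 - √(590 - 1073))/(10 + √(590 - 1073)) + 87336 = 5*(-12 - √(-483))/(10 + √(-483)) + 87336 = 5*(-12 - I*√483)/(10 + I*√483) + 87336 = 87336 + 5*(-12 - I*√483)/(10 + I*√483)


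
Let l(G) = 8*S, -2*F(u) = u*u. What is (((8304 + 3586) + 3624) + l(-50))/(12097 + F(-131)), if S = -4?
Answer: 30964/7033 ≈ 4.4027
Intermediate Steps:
F(u) = -u**2/2 (F(u) = -u*u/2 = -u**2/2)
l(G) = -32 (l(G) = 8*(-4) = -32)
(((8304 + 3586) + 3624) + l(-50))/(12097 + F(-131)) = (((8304 + 3586) + 3624) - 32)/(12097 - 1/2*(-131)**2) = ((11890 + 3624) - 32)/(12097 - 1/2*17161) = (15514 - 32)/(12097 - 17161/2) = 15482/(7033/2) = 15482*(2/7033) = 30964/7033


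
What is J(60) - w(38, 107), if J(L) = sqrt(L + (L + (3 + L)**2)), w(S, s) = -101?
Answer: 101 + sqrt(4089) ≈ 164.95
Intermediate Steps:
J(L) = sqrt((3 + L)**2 + 2*L)
J(60) - w(38, 107) = sqrt((3 + 60)**2 + 2*60) - 1*(-101) = sqrt(63**2 + 120) + 101 = sqrt(3969 + 120) + 101 = sqrt(4089) + 101 = 101 + sqrt(4089)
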